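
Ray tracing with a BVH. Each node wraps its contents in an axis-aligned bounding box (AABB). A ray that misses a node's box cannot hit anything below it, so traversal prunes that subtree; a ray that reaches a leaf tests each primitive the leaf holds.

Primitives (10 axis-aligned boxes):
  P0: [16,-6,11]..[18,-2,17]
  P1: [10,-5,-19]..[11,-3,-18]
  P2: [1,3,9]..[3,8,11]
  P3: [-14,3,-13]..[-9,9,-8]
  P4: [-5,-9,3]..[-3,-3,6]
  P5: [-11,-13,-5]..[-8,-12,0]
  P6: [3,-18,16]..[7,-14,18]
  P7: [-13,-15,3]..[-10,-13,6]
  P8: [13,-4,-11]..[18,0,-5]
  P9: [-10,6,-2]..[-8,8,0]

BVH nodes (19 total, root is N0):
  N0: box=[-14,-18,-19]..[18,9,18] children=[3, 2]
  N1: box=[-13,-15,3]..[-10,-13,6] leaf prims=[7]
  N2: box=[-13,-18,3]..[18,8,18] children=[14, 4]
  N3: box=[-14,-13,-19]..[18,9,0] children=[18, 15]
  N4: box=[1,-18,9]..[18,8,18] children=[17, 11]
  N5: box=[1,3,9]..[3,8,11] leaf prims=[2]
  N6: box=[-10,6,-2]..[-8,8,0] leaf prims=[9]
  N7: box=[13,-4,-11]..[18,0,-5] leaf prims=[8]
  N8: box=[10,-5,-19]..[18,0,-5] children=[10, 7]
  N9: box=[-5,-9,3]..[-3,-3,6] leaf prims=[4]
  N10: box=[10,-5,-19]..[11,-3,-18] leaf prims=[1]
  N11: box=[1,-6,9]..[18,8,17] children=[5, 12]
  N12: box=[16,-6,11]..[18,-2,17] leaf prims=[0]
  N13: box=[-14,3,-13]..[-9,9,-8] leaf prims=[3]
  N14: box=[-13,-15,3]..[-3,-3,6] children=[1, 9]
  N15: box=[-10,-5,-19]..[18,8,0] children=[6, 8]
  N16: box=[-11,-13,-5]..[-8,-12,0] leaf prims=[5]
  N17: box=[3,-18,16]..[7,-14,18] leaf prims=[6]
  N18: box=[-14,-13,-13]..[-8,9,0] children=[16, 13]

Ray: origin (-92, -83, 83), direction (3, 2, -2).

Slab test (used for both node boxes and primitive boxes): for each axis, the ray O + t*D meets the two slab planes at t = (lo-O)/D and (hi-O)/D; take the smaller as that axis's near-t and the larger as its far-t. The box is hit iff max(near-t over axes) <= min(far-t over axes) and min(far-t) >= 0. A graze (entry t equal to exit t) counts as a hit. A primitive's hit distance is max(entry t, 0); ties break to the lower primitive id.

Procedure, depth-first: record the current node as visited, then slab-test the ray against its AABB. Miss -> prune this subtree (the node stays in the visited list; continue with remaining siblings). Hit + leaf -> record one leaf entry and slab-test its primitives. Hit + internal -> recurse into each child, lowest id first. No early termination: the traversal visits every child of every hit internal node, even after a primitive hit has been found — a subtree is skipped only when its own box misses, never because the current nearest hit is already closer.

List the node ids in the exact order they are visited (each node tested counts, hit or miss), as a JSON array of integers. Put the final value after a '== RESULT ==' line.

Traverse from the root:
N0 x:[26,110/3] y:[65/2,46] z:[65/2,51] -> hit [65/2,110/3], descend [2, 3]
  N2 x:[79/3,110/3] y:[65/2,91/2] z:[65/2,40] -> hit [65/2,110/3], descend [4, 14]
    N4 x:[31,110/3] y:[65/2,91/2] z:[65/2,37] -> hit [65/2,110/3], descend [11, 17]
      N11 x:[31,110/3] y:[77/2,91/2] z:[33,37] -> miss, prune
      N17 x:[95/3,33] y:[65/2,69/2] z:[65/2,67/2] -> hit [65/2,33] leaf, test {P6@t=65/2}
    N14 x:[79/3,89/3] y:[34,40] z:[77/2,40] -> miss, prune
  N3 x:[26,110/3] y:[35,46] z:[83/2,51] -> miss, prune

7 AABB tests over nodes [0, 2, 4, 11, 17, 14, 3]; 1 leaf entered; closest P6.

== RESULT ==
[0, 2, 4, 11, 17, 14, 3]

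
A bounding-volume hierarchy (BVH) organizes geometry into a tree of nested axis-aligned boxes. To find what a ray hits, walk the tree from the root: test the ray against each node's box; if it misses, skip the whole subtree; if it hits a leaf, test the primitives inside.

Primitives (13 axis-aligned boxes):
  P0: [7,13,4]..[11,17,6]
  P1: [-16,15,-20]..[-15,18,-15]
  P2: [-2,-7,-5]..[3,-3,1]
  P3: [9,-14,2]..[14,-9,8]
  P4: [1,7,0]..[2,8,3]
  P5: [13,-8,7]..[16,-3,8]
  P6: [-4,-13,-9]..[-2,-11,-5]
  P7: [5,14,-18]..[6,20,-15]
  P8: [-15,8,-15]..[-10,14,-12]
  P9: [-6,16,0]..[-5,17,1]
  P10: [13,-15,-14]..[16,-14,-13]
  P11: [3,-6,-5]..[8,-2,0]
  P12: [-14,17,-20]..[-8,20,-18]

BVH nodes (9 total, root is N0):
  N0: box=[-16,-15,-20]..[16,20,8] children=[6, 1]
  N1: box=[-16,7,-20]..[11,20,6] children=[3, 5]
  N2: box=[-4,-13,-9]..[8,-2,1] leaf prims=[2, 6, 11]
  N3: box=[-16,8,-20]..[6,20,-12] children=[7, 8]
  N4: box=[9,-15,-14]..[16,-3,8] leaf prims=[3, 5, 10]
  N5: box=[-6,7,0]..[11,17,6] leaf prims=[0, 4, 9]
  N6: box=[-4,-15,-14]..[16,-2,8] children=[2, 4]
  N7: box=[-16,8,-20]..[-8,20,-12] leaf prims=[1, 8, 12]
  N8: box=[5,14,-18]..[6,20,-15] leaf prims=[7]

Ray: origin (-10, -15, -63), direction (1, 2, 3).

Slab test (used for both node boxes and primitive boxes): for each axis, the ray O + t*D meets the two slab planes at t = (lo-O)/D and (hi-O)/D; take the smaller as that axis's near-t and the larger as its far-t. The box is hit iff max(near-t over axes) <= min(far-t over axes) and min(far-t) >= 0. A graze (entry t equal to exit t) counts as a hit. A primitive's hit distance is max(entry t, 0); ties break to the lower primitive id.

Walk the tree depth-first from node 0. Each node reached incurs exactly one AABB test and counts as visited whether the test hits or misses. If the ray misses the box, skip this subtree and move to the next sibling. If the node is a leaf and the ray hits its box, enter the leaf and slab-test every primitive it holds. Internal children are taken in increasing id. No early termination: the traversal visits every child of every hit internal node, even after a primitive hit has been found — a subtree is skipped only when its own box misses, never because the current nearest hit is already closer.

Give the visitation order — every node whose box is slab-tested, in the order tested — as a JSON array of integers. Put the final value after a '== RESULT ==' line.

Trace the traversal:
N0 x:[-6,26] y:[0,35/2] z:[43/3,71/3] -> hit [43/3,35/2], descend [1, 6]
  N1 x:[-6,21] y:[11,35/2] z:[43/3,23] -> hit [43/3,35/2], descend [3, 5]
    N3 x:[-6,16] y:[23/2,35/2] z:[43/3,17] -> hit [43/3,16], descend [7, 8]
      N7 x:[-6,2] y:[23/2,35/2] z:[43/3,17] -> miss, prune
      N8 x:[15,16] y:[29/2,35/2] z:[15,16] -> hit [15,16] leaf, test {P7@t=15}
    N5 x:[4,21] y:[11,16] z:[21,23] -> miss, prune
  N6 x:[6,26] y:[0,13/2] z:[49/3,71/3] -> miss, prune

order=[0, 1, 3, 7, 8, 5, 6]  |boxes|=7  |leaves|=1  hit=P7

== RESULT ==
[0, 1, 3, 7, 8, 5, 6]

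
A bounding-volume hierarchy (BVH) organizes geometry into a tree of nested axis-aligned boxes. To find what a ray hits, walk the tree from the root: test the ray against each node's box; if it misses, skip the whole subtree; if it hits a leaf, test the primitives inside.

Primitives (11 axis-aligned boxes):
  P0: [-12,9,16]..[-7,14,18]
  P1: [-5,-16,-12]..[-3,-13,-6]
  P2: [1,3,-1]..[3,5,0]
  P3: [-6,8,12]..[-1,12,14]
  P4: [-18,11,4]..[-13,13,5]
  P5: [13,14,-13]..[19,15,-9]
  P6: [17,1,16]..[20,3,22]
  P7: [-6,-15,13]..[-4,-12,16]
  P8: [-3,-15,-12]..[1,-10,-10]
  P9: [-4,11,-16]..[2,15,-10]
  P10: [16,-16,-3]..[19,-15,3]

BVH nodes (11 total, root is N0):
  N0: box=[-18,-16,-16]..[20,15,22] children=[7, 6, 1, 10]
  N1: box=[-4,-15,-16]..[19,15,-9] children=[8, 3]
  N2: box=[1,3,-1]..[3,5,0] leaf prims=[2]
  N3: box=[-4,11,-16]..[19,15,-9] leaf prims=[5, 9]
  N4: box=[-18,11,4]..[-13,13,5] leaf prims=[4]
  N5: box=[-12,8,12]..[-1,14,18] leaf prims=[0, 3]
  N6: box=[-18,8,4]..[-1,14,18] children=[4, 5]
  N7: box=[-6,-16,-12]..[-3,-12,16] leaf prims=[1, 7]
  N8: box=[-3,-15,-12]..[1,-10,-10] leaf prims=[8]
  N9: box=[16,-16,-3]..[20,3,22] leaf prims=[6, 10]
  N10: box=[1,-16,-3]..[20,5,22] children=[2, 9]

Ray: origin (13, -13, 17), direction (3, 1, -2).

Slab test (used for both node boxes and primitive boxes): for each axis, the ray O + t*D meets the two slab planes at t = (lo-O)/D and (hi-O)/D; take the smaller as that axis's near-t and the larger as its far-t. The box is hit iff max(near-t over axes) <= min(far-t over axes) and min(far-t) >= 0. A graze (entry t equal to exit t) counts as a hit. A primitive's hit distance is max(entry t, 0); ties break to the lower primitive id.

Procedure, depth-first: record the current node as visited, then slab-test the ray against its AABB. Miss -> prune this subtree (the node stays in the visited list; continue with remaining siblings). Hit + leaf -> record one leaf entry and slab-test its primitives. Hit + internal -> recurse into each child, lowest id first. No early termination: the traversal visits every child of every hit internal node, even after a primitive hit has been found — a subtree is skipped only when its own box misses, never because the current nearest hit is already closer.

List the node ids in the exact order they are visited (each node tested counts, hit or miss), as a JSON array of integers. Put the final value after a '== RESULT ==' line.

Trace the traversal:
N0 x:[-31/3,7/3] y:[-3,28] z:[-5/2,33/2] -> hit [-5/2,7/3], descend [1, 6, 7, 10]
  N1 x:[-17/3,2] y:[-2,28] z:[13,33/2] -> miss, prune
  N6 x:[-31/3,-14/3] y:[21,27] z:[-1/2,13/2] -> miss, prune
  N7 x:[-19/3,-16/3] y:[-3,1] z:[1/2,29/2] -> miss, prune
  N10 x:[-4,7/3] y:[-3,18] z:[-5/2,10] -> hit [-5/2,7/3], descend [2, 9]
    N2 x:[-4,-10/3] y:[16,18] z:[17/2,9] -> miss, prune
    N9 x:[1,7/3] y:[-3,16] z:[-5/2,10] -> hit [1,7/3] leaf, test {P6(miss), P10(miss)}

Visited [0, 1, 6, 7, 10, 2, 9]. Tests: 7 box, 1 leaf. Nearest: miss.

== RESULT ==
[0, 1, 6, 7, 10, 2, 9]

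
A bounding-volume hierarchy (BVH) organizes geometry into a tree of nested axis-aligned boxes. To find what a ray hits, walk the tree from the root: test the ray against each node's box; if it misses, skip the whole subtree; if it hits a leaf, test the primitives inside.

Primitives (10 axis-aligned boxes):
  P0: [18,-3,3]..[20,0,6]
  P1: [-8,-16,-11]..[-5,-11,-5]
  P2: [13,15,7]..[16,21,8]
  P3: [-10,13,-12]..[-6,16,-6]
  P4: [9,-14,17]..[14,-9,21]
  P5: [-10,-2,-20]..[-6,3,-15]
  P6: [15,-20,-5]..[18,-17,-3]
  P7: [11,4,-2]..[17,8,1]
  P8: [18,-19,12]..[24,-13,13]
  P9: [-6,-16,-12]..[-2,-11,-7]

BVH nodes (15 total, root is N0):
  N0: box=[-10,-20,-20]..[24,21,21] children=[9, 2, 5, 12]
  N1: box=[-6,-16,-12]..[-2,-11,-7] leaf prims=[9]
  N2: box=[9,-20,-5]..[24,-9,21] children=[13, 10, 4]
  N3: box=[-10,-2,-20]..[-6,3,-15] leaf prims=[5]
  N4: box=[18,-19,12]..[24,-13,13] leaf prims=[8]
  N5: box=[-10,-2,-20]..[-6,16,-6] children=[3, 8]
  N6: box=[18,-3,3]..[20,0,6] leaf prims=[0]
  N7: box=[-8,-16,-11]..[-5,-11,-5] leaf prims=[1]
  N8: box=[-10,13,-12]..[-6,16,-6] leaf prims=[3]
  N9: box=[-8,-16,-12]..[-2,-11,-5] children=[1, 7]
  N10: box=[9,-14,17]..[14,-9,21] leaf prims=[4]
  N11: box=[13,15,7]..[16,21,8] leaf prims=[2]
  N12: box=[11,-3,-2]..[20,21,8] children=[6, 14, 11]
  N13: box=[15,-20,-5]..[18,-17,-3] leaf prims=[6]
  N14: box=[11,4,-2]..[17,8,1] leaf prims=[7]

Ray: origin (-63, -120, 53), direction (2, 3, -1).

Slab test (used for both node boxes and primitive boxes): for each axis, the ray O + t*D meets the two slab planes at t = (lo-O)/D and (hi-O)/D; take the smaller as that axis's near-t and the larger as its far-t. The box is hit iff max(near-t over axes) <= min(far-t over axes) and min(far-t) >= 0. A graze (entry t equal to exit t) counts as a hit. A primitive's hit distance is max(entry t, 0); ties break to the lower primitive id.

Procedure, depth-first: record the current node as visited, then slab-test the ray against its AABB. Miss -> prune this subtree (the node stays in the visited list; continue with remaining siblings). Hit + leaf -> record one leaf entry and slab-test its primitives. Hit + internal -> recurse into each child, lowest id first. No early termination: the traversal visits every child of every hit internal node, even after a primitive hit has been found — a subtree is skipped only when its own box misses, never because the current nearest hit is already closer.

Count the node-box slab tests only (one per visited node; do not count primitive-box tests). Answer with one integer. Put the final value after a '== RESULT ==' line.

Trace the traversal:
N0 x:[53/2,87/2] y:[100/3,47] z:[32,73] -> hit [100/3,87/2], descend [2, 5, 9, 12]
  N2 x:[36,87/2] y:[100/3,37] z:[32,58] -> hit [36,37], descend [4, 10, 13]
    N4 x:[81/2,87/2] y:[101/3,107/3] z:[40,41] -> miss, prune
    N10 x:[36,77/2] y:[106/3,37] z:[32,36] -> hit [36,36] leaf, test {P4@t=36}
    N13 x:[39,81/2] y:[100/3,103/3] z:[56,58] -> miss, prune
  N5 x:[53/2,57/2] y:[118/3,136/3] z:[59,73] -> miss, prune
  N9 x:[55/2,61/2] y:[104/3,109/3] z:[58,65] -> miss, prune
  N12 x:[37,83/2] y:[39,47] z:[45,55] -> miss, prune

Summary -> nodes [0, 2, 4, 10, 13, 5, 9, 12]; box-tests=8; leaf-entries=1; first=P4

== RESULT ==
8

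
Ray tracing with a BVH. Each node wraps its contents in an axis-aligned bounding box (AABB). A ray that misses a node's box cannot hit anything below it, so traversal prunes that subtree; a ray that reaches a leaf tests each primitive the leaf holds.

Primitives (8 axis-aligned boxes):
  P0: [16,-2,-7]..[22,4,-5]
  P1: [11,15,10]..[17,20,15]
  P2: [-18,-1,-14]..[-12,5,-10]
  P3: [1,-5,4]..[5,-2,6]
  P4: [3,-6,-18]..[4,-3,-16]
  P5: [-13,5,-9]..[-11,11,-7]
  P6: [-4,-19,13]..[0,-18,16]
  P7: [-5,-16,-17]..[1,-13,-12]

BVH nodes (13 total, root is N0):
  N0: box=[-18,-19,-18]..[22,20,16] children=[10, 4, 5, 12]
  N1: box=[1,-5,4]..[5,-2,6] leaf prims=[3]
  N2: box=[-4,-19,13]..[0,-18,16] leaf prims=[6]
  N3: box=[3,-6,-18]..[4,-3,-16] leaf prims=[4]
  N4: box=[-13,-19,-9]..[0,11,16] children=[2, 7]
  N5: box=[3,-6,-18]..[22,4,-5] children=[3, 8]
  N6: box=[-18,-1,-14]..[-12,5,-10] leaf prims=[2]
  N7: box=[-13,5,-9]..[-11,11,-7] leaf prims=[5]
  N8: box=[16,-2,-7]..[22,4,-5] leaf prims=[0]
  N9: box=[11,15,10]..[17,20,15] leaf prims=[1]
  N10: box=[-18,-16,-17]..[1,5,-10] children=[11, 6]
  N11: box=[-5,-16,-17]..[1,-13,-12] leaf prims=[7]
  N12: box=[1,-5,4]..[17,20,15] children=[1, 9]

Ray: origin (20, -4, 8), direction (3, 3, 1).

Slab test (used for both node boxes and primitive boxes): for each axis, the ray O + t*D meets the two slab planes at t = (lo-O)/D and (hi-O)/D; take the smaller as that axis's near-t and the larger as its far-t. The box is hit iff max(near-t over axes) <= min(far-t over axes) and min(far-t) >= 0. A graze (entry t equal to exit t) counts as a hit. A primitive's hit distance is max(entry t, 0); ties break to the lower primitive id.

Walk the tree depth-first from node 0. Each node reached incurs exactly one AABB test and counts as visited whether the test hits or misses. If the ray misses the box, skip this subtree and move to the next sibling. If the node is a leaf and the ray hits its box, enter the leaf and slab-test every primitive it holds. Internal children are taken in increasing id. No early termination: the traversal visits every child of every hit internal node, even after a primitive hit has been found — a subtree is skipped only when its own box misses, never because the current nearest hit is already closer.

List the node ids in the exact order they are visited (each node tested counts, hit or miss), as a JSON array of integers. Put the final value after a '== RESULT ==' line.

Traverse from the root:
N0 x:[-38/3,2/3] y:[-5,8] z:[-26,8] -> hit [-5,2/3], descend [4, 5, 10, 12]
  N4 x:[-11,-20/3] y:[-5,5] z:[-17,8] -> miss, prune
  N5 x:[-17/3,2/3] y:[-2/3,8/3] z:[-26,-13] -> miss, prune
  N10 x:[-38/3,-19/3] y:[-4,3] z:[-25,-18] -> miss, prune
  N12 x:[-19/3,-1] y:[-1/3,8] z:[-4,7] -> miss, prune

5 AABB tests over nodes [0, 4, 5, 10, 12]; 0 leaves entered; closest miss.

== RESULT ==
[0, 4, 5, 10, 12]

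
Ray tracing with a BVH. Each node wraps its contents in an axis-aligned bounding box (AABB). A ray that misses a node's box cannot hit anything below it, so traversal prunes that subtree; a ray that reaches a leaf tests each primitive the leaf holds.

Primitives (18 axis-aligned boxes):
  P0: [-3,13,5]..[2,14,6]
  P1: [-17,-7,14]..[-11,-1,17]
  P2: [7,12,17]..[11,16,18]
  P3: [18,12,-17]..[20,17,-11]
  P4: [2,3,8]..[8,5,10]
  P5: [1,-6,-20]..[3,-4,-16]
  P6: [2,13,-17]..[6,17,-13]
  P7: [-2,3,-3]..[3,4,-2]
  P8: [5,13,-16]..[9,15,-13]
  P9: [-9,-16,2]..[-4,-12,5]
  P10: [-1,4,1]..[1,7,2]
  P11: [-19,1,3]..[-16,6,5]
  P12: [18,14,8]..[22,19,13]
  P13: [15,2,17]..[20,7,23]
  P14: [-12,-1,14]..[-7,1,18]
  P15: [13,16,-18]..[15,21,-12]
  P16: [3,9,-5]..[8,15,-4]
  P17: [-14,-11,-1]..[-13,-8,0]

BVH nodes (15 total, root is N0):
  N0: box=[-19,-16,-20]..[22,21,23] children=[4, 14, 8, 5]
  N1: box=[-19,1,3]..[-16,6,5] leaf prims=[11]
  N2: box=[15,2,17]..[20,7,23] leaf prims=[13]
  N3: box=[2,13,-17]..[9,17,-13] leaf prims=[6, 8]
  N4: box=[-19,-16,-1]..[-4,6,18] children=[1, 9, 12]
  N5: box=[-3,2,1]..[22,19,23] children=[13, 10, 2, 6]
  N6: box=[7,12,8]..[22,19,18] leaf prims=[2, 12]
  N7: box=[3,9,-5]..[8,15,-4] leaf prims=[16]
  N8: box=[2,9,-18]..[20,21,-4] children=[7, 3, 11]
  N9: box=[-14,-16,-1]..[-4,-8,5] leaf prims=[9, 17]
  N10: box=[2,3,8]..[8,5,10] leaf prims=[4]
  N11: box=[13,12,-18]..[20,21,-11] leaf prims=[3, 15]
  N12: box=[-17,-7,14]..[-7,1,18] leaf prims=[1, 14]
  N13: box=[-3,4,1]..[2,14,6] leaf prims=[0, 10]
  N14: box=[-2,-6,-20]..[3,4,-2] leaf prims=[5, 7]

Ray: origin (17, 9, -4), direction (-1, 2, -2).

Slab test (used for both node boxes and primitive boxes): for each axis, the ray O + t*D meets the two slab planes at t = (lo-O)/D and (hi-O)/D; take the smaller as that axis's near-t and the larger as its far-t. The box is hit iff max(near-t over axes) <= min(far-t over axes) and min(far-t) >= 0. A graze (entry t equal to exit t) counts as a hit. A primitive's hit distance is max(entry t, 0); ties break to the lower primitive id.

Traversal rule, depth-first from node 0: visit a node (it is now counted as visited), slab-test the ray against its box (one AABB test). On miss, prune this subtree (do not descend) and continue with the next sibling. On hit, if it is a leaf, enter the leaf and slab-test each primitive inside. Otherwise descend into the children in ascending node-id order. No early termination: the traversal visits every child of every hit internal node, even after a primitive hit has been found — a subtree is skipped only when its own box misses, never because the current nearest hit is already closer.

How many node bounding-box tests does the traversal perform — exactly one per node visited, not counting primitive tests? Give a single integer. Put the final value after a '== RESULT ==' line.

Trace the traversal:
N0 x:[-5,36] y:[-25/2,6] z:[-27/2,8] -> hit [-5,6], descend [4, 5, 8, 14]
  N4 x:[21,36] y:[-25/2,-3/2] z:[-11,-3/2] -> miss, prune
  N5 x:[-5,20] y:[-7/2,5] z:[-27/2,-5/2] -> miss, prune
  N8 x:[-3,15] y:[0,6] z:[0,7] -> hit [0,6], descend [3, 7, 11]
    N3 x:[8,15] y:[2,4] z:[9/2,13/2] -> miss, prune
    N7 x:[9,14] y:[0,3] z:[0,1/2] -> miss, prune
    N11 x:[-3,4] y:[3/2,6] z:[7/2,7] -> hit [7/2,4] leaf, test {P3(miss), P15@t=4}
  N14 x:[14,19] y:[-15/2,-5/2] z:[-1,8] -> miss, prune

order=[0, 4, 5, 8, 3, 7, 11, 14]  |boxes|=8  |leaves|=1  hit=P15

== RESULT ==
8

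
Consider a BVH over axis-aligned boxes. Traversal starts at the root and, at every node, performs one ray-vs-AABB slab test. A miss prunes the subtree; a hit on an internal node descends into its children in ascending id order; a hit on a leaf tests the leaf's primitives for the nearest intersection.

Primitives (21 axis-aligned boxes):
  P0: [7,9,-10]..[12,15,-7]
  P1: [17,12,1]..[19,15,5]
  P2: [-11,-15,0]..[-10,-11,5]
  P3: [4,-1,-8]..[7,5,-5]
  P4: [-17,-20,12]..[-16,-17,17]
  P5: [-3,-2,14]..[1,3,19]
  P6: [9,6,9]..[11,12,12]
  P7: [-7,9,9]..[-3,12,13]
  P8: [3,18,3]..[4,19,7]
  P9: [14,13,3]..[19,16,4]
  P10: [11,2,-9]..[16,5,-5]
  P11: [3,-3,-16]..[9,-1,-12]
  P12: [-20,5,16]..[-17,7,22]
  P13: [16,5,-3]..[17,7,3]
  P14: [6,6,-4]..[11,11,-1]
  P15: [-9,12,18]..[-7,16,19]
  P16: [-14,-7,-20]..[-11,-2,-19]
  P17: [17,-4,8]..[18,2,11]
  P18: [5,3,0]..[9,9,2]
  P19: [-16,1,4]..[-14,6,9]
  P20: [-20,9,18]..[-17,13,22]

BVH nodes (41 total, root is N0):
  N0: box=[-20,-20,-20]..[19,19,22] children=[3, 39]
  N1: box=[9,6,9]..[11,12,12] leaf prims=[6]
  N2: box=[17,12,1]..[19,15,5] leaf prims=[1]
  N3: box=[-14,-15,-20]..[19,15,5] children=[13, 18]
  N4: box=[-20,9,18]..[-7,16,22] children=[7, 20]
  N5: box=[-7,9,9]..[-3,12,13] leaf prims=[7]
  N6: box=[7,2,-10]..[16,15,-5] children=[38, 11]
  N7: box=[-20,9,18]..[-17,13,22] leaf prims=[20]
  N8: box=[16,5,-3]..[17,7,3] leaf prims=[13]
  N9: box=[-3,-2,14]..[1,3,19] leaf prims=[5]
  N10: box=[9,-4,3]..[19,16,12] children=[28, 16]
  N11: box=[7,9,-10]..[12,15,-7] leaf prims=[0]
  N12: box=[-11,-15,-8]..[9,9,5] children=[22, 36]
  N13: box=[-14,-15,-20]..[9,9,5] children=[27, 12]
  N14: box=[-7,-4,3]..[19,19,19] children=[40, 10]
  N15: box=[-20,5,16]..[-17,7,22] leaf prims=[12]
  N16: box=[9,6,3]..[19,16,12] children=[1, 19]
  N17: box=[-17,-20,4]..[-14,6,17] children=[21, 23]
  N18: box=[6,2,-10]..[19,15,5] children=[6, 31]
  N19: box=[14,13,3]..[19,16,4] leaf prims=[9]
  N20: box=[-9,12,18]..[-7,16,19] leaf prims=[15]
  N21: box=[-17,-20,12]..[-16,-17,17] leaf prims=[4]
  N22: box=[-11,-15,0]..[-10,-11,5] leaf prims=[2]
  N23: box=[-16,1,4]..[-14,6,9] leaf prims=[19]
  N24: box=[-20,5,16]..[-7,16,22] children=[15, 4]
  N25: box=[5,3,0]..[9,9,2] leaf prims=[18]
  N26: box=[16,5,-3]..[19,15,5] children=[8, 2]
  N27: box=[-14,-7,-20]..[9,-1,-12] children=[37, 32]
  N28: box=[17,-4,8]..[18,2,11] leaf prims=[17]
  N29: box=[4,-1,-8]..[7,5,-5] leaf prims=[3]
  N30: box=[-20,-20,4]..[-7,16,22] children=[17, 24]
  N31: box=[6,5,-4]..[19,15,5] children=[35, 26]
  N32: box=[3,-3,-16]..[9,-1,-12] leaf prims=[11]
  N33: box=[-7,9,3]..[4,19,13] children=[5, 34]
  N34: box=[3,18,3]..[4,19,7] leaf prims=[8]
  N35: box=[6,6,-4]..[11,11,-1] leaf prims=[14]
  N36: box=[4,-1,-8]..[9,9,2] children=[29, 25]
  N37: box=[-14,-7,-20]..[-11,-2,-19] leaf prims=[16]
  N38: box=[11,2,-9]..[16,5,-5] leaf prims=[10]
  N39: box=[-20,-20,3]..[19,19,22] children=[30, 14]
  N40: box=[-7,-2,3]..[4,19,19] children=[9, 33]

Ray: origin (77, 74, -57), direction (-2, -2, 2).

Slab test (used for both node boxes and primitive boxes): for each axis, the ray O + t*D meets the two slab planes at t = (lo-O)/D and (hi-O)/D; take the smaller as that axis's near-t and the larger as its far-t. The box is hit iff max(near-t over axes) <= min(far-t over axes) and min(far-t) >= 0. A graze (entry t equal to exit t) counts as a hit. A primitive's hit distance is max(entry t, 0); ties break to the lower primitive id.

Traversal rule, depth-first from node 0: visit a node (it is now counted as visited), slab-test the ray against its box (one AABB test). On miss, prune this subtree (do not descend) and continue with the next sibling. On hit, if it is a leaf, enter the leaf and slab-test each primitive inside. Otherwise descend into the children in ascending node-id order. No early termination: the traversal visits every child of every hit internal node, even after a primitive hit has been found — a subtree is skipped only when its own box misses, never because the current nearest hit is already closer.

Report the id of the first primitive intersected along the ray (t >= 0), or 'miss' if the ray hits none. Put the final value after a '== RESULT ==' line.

Traverse from the root:
N0 x:[29,97/2] y:[55/2,47] z:[37/2,79/2] -> hit [29,79/2], descend [3, 39]
  N3 x:[29,91/2] y:[59/2,89/2] z:[37/2,31] -> hit [59/2,31], descend [13, 18]
    N13 x:[34,91/2] y:[65/2,89/2] z:[37/2,31] -> miss, prune
    N18 x:[29,71/2] y:[59/2,36] z:[47/2,31] -> hit [59/2,31], descend [6, 31]
      N6 x:[61/2,35] y:[59/2,36] z:[47/2,26] -> miss, prune
      N31 x:[29,71/2] y:[59/2,69/2] z:[53/2,31] -> hit [59/2,31], descend [26, 35]
        N26 x:[29,61/2] y:[59/2,69/2] z:[27,31] -> hit [59/2,61/2], descend [2, 8]
          N2 x:[29,30] y:[59/2,31] z:[29,31] -> hit [59/2,30] leaf, test {P1@t=59/2}
          N8 x:[30,61/2] y:[67/2,69/2] z:[27,30] -> miss, prune
        N35 x:[33,71/2] y:[63/2,34] z:[53/2,28] -> miss, prune
  N39 x:[29,97/2] y:[55/2,47] z:[30,79/2] -> hit [30,79/2], descend [14, 30]
    N14 x:[29,42] y:[55/2,39] z:[30,38] -> hit [30,38], descend [10, 40]
      N10 x:[29,34] y:[29,39] z:[30,69/2] -> hit [30,34], descend [16, 28]
        N16 x:[29,34] y:[29,34] z:[30,69/2] -> hit [30,34], descend [1, 19]
          N1 x:[33,34] y:[31,34] z:[33,69/2] -> hit [33,34] leaf, test {P6@t=33}
          N19 x:[29,63/2] y:[29,61/2] z:[30,61/2] -> hit [30,61/2] leaf, test {P9@t=30}
        N28 x:[59/2,30] y:[36,39] z:[65/2,34] -> miss, prune
      N40 x:[73/2,42] y:[55/2,38] z:[30,38] -> hit [73/2,38], descend [9, 33]
        N9 x:[38,40] y:[71/2,38] z:[71/2,38] -> hit [38,38] leaf, test {P5@t=38}
        N33 x:[73/2,42] y:[55/2,65/2] z:[30,35] -> miss, prune
    N30 x:[42,97/2] y:[29,47] z:[61/2,79/2] -> miss, prune

21 AABB tests over nodes [0, 3, 13, 18, 6, 31, 26, 2, 8, 35, 39, 14, 10, 16, 1, 19, 28, 40, 9, 33, 30]; 4 leaves entered; closest P1.

== RESULT ==
1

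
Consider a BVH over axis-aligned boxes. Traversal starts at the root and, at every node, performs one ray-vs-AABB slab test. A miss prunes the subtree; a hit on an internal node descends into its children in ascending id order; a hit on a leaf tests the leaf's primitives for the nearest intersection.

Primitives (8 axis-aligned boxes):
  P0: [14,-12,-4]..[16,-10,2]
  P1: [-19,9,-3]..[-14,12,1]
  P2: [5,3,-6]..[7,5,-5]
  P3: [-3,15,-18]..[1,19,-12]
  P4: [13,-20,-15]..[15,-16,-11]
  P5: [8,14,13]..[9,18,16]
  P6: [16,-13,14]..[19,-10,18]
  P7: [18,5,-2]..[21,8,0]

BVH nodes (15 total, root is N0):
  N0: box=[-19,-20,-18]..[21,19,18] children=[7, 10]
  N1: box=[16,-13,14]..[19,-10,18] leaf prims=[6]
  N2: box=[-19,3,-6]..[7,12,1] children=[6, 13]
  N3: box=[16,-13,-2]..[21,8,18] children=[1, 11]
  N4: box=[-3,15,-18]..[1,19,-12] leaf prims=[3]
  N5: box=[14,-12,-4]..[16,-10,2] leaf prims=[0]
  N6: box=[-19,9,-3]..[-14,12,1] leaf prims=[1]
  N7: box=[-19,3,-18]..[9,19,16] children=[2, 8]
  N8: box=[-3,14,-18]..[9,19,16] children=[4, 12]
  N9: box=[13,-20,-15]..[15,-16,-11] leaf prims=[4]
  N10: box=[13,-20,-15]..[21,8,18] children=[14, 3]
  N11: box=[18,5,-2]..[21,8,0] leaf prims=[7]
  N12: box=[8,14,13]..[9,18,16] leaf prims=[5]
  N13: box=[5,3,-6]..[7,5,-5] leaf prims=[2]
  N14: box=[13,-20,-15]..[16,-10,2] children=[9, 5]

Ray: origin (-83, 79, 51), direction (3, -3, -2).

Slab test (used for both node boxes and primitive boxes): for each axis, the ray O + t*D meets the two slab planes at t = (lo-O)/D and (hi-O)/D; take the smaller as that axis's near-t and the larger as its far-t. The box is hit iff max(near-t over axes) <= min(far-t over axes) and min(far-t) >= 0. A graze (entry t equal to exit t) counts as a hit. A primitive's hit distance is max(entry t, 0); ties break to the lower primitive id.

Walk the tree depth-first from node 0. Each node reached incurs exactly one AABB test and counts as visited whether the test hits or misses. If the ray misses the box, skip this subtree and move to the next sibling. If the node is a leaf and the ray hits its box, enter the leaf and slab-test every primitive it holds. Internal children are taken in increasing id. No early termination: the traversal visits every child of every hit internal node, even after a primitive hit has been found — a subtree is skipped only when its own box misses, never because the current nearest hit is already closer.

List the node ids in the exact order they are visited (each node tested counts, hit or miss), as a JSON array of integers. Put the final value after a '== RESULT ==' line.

Walk:
N0 x:[64/3,104/3] y:[20,33] z:[33/2,69/2] -> hit [64/3,33], descend [7, 10]
  N7 x:[64/3,92/3] y:[20,76/3] z:[35/2,69/2] -> hit [64/3,76/3], descend [2, 8]
    N2 x:[64/3,30] y:[67/3,76/3] z:[25,57/2] -> hit [25,76/3], descend [6, 13]
      N6 x:[64/3,23] y:[67/3,70/3] z:[25,27] -> miss, prune
      N13 x:[88/3,30] y:[74/3,76/3] z:[28,57/2] -> miss, prune
    N8 x:[80/3,92/3] y:[20,65/3] z:[35/2,69/2] -> miss, prune
  N10 x:[32,104/3] y:[71/3,33] z:[33/2,33] -> hit [32,33], descend [3, 14]
    N3 x:[33,104/3] y:[71/3,92/3] z:[33/2,53/2] -> miss, prune
    N14 x:[32,33] y:[89/3,33] z:[49/2,33] -> hit [32,33], descend [5, 9]
      N5 x:[97/3,33] y:[89/3,91/3] z:[49/2,55/2] -> miss, prune
      N9 x:[32,98/3] y:[95/3,33] z:[31,33] -> hit [32,98/3] leaf, test {P4@t=32}

order=[0, 7, 2, 6, 13, 8, 10, 3, 14, 5, 9]  |boxes|=11  |leaves|=1  hit=P4

== RESULT ==
[0, 7, 2, 6, 13, 8, 10, 3, 14, 5, 9]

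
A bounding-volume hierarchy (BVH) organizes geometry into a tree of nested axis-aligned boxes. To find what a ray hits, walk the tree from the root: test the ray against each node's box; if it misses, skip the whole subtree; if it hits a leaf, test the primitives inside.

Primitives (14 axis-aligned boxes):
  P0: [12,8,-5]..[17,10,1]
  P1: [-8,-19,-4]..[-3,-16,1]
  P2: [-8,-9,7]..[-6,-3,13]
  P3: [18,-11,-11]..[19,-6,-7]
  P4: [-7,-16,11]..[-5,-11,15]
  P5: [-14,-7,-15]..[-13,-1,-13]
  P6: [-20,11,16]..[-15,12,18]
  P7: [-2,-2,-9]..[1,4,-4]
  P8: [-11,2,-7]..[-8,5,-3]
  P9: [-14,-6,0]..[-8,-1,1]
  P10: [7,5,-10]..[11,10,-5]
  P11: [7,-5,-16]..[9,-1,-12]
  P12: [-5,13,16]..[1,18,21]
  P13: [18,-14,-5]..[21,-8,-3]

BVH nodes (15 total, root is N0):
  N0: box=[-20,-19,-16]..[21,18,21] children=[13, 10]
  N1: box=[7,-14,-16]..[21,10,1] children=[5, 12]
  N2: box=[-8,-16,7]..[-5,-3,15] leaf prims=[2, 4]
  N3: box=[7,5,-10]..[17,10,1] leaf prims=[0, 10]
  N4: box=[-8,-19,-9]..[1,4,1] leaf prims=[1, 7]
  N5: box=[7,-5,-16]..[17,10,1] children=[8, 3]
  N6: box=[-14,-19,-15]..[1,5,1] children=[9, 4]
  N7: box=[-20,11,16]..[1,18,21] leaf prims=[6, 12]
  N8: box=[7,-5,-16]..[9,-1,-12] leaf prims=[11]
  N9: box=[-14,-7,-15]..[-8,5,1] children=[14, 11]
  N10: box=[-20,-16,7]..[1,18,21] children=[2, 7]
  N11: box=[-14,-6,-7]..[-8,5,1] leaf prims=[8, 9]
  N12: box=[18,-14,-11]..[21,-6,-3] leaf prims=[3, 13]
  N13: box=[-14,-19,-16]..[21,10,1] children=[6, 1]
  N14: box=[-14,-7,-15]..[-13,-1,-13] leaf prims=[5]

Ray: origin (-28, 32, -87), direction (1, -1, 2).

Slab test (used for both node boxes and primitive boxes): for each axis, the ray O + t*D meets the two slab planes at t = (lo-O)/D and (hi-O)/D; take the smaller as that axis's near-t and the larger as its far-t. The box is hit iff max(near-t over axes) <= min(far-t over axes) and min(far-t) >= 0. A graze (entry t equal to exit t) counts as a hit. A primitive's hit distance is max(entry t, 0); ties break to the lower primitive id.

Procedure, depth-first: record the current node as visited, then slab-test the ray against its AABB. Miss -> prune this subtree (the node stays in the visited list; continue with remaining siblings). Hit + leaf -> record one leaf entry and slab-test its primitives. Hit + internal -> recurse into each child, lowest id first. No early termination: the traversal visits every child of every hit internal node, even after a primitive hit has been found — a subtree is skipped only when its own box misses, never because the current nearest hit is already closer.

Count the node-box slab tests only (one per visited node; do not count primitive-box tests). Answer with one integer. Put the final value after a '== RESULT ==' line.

Traverse from the root:
N0 x:[8,49] y:[14,51] z:[71/2,54] -> hit [71/2,49], descend [10, 13]
  N10 x:[8,29] y:[14,48] z:[47,54] -> miss, prune
  N13 x:[14,49] y:[22,51] z:[71/2,44] -> hit [71/2,44], descend [1, 6]
    N1 x:[35,49] y:[22,46] z:[71/2,44] -> hit [71/2,44], descend [5, 12]
      N5 x:[35,45] y:[22,37] z:[71/2,44] -> hit [71/2,37], descend [3, 8]
        N3 x:[35,45] y:[22,27] z:[77/2,44] -> miss, prune
        N8 x:[35,37] y:[33,37] z:[71/2,75/2] -> hit [71/2,37] leaf, test {P11@t=71/2}
      N12 x:[46,49] y:[38,46] z:[38,42] -> miss, prune
    N6 x:[14,29] y:[27,51] z:[36,44] -> miss, prune

Summary -> nodes [0, 10, 13, 1, 5, 3, 8, 12, 6]; box-tests=9; leaf-entries=1; first=P11

== RESULT ==
9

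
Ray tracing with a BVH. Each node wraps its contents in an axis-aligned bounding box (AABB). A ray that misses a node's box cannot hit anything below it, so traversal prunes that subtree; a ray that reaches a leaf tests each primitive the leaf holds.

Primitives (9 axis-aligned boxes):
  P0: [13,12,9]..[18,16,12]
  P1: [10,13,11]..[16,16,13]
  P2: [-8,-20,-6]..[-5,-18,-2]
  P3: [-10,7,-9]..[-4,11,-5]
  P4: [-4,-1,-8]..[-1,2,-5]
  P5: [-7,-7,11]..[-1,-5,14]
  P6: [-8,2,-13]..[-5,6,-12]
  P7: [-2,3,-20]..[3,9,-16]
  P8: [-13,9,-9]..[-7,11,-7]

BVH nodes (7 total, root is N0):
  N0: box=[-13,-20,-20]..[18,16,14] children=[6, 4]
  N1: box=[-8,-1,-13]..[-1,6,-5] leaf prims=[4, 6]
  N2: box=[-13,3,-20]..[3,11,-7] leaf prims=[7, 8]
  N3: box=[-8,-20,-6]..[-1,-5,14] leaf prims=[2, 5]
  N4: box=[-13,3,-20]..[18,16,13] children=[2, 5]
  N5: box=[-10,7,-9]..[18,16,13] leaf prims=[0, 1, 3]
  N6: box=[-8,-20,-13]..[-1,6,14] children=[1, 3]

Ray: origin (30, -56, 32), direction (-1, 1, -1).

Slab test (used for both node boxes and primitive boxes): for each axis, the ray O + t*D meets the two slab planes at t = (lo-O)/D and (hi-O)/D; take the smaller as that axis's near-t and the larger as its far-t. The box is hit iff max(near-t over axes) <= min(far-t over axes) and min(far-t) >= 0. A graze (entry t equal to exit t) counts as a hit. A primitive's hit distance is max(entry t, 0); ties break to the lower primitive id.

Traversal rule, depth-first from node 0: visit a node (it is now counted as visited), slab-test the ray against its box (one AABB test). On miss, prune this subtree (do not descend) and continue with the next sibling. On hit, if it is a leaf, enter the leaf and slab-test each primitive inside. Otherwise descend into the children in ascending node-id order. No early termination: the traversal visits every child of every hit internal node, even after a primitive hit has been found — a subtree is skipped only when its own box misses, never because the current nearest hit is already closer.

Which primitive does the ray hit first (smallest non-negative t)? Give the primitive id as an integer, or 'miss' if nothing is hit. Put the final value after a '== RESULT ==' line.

Walk:
N0 x:[12,43] y:[36,72] z:[18,52] -> hit [36,43], descend [4, 6]
  N4 x:[12,43] y:[59,72] z:[19,52] -> miss, prune
  N6 x:[31,38] y:[36,62] z:[18,45] -> hit [36,38], descend [1, 3]
    N1 x:[31,38] y:[55,62] z:[37,45] -> miss, prune
    N3 x:[31,38] y:[36,51] z:[18,38] -> hit [36,38] leaf, test {P2@t=36, P5(miss)}

Summary -> nodes [0, 4, 6, 1, 3]; box-tests=5; leaf-entries=1; first=P2

== RESULT ==
2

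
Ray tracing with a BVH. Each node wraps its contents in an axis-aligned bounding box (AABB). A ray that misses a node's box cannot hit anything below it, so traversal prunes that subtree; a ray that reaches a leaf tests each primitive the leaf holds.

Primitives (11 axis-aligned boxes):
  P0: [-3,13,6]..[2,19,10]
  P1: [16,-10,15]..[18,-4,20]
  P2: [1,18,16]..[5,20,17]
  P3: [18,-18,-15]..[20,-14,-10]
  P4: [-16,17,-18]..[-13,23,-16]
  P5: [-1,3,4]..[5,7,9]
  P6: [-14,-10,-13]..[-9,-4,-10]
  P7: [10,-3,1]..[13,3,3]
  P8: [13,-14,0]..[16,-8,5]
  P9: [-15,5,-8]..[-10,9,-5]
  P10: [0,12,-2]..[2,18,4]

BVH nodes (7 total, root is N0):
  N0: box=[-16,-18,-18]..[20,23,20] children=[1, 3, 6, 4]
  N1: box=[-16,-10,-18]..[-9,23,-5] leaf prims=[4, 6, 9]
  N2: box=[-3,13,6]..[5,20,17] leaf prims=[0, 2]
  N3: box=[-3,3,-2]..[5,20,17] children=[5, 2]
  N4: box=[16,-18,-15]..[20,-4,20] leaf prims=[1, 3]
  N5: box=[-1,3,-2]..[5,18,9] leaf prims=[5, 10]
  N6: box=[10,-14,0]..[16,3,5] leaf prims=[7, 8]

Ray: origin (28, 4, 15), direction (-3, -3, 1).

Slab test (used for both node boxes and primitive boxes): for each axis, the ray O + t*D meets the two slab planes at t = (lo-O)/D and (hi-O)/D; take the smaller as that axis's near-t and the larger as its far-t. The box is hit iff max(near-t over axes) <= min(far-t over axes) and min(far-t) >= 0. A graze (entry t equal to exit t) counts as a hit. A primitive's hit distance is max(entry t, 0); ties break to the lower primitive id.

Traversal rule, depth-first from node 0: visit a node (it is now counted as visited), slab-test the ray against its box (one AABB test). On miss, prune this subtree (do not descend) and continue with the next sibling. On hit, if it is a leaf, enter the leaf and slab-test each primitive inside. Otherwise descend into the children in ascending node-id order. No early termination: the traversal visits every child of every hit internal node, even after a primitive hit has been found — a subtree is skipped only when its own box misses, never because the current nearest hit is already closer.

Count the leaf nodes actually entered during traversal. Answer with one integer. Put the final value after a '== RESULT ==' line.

Trace the traversal:
N0 x:[8/3,44/3] y:[-19/3,22/3] z:[-33,5] -> hit [8/3,5], descend [1, 3, 4, 6]
  N1 x:[37/3,44/3] y:[-19/3,14/3] z:[-33,-20] -> miss, prune
  N3 x:[23/3,31/3] y:[-16/3,1/3] z:[-17,2] -> miss, prune
  N4 x:[8/3,4] y:[8/3,22/3] z:[-30,5] -> hit [8/3,4] leaf, test {P1@t=10/3, P3(miss)}
  N6 x:[4,6] y:[1/3,6] z:[-15,-10] -> miss, prune

5 AABB tests over nodes [0, 1, 3, 4, 6]; 1 leaf entered; closest P1.

== RESULT ==
1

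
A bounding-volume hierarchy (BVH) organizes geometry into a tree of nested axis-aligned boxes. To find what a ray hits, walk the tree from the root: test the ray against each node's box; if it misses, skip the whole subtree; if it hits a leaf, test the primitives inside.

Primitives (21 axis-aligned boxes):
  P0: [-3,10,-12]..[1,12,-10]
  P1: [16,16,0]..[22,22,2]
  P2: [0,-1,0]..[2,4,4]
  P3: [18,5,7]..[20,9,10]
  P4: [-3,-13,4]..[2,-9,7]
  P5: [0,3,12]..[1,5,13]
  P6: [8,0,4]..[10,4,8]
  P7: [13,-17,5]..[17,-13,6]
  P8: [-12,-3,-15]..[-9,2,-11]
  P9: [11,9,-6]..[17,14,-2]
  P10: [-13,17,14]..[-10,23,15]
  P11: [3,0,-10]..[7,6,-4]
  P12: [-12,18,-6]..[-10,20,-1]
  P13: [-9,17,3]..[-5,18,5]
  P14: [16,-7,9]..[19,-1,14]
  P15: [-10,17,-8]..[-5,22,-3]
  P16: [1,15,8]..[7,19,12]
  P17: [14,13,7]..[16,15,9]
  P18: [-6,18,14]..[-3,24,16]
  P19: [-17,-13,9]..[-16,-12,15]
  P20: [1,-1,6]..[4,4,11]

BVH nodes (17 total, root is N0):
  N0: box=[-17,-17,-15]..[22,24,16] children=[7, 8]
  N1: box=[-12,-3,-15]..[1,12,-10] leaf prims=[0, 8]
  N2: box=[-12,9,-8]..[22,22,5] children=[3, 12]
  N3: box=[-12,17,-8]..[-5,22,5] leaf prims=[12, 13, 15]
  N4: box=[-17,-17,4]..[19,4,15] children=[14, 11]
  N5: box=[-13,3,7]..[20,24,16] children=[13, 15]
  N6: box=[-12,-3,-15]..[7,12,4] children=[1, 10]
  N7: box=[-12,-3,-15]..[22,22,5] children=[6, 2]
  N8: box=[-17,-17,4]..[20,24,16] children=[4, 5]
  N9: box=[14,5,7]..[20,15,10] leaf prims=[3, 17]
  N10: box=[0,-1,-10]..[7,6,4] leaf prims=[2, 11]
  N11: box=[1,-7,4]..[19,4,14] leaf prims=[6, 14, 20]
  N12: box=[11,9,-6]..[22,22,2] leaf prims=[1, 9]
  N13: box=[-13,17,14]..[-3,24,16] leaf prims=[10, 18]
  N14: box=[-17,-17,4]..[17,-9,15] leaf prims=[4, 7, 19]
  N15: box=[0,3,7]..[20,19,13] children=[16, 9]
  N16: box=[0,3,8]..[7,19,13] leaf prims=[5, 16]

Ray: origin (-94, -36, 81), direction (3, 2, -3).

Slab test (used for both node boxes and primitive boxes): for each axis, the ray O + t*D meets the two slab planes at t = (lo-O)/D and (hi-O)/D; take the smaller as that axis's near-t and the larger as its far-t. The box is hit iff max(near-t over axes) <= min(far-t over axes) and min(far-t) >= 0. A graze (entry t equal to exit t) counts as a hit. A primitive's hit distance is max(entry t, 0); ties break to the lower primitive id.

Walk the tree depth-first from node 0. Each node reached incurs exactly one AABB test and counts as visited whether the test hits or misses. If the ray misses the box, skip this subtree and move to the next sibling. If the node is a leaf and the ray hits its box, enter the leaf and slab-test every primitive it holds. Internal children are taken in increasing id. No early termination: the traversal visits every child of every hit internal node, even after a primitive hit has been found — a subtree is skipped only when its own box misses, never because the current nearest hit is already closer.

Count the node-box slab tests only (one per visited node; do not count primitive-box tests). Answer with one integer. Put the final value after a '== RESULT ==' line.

Traverse from the root:
N0 x:[77/3,116/3] y:[19/2,30] z:[65/3,32] -> hit [77/3,30], descend [7, 8]
  N7 x:[82/3,116/3] y:[33/2,29] z:[76/3,32] -> hit [82/3,29], descend [2, 6]
    N2 x:[82/3,116/3] y:[45/2,29] z:[76/3,89/3] -> hit [82/3,29], descend [3, 12]
      N3 x:[82/3,89/3] y:[53/2,29] z:[76/3,89/3] -> hit [82/3,29] leaf, test {P12@t=82/3, P13(miss), P15@t=28}
      N12 x:[35,116/3] y:[45/2,29] z:[79/3,29] -> miss, prune
    N6 x:[82/3,101/3] y:[33/2,24] z:[77/3,32] -> miss, prune
  N8 x:[77/3,38] y:[19/2,30] z:[65/3,77/3] -> hit [77/3,77/3], descend [4, 5]
    N4 x:[77/3,113/3] y:[19/2,20] z:[22,77/3] -> miss, prune
    N5 x:[27,38] y:[39/2,30] z:[65/3,74/3] -> miss, prune

Visited [0, 7, 2, 3, 12, 6, 8, 4, 5]. Tests: 9 box, 1 leaf. Nearest: P12.

== RESULT ==
9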